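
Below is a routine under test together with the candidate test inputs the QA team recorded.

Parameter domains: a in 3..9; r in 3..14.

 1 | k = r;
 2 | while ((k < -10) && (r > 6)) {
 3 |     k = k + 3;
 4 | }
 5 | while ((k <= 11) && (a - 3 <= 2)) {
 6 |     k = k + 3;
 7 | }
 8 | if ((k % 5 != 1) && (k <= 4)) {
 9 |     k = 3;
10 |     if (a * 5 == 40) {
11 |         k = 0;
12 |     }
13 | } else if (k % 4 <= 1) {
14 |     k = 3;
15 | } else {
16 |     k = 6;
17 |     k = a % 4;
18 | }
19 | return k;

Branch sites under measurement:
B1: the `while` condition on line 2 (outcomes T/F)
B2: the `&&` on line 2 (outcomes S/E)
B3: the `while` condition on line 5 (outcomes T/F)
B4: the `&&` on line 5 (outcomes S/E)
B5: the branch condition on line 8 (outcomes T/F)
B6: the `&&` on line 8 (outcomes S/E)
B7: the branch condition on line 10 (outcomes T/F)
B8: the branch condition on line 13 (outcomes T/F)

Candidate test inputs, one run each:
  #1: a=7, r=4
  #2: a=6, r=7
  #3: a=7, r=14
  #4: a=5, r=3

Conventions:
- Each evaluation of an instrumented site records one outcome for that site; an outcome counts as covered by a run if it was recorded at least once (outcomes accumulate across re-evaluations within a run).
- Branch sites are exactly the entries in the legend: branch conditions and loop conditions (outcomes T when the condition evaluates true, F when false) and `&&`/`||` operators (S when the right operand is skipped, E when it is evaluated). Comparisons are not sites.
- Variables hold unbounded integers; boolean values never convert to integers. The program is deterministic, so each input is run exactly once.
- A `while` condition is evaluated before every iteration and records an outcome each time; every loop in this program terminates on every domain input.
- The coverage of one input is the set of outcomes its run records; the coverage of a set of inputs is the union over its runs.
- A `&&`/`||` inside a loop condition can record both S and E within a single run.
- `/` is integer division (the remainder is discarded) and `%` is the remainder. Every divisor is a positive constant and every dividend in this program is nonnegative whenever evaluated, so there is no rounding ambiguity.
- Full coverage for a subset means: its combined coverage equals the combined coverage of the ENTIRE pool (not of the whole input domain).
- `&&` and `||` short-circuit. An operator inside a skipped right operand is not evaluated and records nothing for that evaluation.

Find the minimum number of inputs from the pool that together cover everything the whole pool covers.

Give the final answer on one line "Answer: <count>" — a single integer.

input #1, a=7, r=4: events B2->S, B1->F, B4->E, B3->F, B6->E, B5->T, B7->F; outcomes B1=F, B2=S, B3=F, B4=E, B5=T, B6=E, B7=F
input #2, a=6, r=7: events B2->S, B1->F, B4->E, B3->F, B6->E, B5->F, B8->F; outcomes B1=F, B2=S, B3=F, B4=E, B5=F, B6=E, B8=F
input #3, a=7, r=14: events B2->S, B1->F, B4->S, B3->F, B6->E, B5->F, B8->F; outcomes B1=F, B2=S, B3=F, B4=S, B5=F, B6=E, B8=F
input #4, a=5, r=3: events B2->S, B1->F, B4->E, B3->T, B4->E, B3->T, B4->E, B3->T, B4->S, B3->F, B6->E, B5->F, B8->T; outcomes B1=F, B2=S, B3=T, B3=F, B4=S, B4=E, B5=F, B6=E, B8=T
together the pool reaches 12 outcomes: B1=F, B2=S, B3=T, B3=F, B4=S, B4=E, B5=T, B5=F, B6=E, B7=F, B8=T, B8=F
every size-1 subset falls short of the 12 outcomes (best: 9/12)
every size-2 subset falls short of the 12 outcomes (best: 11/12)
at size 3, {1, 2, 4} reaches all 12 outcomes; every lexicographically earlier size-3 subset fails

Answer: 3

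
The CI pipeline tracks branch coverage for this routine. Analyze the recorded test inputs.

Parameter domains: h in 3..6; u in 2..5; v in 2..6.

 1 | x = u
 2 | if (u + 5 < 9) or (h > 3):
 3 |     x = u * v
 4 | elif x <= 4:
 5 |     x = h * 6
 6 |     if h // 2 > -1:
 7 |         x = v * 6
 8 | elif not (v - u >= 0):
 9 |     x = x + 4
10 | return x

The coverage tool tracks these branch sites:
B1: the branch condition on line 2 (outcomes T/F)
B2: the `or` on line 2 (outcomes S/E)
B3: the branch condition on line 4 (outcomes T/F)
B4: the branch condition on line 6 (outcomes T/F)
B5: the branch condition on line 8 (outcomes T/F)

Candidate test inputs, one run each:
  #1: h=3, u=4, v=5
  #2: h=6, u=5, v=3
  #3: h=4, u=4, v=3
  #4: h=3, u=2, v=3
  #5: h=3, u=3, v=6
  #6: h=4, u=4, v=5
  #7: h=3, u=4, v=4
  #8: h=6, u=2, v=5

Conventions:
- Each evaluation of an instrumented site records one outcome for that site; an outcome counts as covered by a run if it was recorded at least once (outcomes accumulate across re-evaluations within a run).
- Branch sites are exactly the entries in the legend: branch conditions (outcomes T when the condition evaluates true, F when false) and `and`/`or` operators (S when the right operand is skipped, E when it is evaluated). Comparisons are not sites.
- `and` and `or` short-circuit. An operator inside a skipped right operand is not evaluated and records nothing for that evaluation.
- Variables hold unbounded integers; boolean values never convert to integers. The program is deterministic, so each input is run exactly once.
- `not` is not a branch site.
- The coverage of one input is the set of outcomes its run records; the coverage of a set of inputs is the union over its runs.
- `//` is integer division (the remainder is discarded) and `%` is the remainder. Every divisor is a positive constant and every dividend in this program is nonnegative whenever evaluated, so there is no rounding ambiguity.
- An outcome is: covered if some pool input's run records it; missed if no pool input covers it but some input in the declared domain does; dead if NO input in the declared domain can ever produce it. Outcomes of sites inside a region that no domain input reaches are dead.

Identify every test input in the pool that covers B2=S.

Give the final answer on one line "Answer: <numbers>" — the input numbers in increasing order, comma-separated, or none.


input #1 (h=3, u=4, v=5): misses B2=S
input #2 (h=6, u=5, v=3): misses B2=S
input #3 (h=4, u=4, v=3): misses B2=S
input #4 (h=3, u=2, v=3): covers B2=S
input #5 (h=3, u=3, v=6): covers B2=S
input #6 (h=4, u=4, v=5): misses B2=S
input #7 (h=3, u=4, v=4): misses B2=S
input #8 (h=6, u=2, v=5): covers B2=S
Answer: 4, 5, 8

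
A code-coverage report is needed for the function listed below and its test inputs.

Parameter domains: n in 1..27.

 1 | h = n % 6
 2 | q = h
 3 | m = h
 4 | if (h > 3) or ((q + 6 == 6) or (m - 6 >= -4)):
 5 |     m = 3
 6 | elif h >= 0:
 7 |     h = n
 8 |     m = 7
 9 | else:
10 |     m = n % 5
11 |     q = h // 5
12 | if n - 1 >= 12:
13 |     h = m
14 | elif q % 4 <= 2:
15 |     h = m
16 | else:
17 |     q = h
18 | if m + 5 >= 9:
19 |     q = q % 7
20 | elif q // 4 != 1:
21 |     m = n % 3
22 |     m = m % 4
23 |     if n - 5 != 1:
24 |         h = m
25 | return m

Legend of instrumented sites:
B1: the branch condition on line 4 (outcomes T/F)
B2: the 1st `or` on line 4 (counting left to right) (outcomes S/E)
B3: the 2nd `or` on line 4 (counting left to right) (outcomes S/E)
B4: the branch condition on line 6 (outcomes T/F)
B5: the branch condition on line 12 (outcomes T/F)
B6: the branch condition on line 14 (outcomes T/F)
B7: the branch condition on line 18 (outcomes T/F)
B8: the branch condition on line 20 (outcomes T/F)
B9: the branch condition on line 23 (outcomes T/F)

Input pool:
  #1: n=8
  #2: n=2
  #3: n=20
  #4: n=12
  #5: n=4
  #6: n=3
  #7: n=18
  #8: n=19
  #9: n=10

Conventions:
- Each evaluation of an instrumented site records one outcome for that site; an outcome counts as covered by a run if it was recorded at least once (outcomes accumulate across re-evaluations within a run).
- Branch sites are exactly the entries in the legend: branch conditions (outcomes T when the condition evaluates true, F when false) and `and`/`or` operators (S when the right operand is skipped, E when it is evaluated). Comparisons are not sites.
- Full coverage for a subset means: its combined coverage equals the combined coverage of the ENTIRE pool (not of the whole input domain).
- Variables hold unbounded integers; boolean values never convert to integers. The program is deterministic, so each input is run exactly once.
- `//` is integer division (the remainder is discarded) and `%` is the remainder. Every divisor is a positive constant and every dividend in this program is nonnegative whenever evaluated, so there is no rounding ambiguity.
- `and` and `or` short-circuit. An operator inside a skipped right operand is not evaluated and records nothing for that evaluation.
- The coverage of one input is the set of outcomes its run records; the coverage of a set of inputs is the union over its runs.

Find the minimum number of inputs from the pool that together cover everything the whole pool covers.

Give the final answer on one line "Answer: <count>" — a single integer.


input #1, n=8: outcomes B1=T, B2=E, B3=E, B5=F, B6=T, B7=F, B8=T, B9=T
input #2, n=2: outcomes B1=T, B2=E, B3=E, B5=F, B6=T, B7=F, B8=T, B9=T
input #3, n=20: outcomes B1=T, B2=E, B3=E, B5=T, B7=F, B8=T, B9=T
input #4, n=12: outcomes B1=T, B2=E, B3=S, B5=F, B6=T, B7=F, B8=T, B9=T
input #5, n=4: outcomes B1=T, B2=S, B5=F, B6=T, B7=F, B8=F
input #6, n=3: outcomes B1=T, B2=E, B3=E, B5=F, B6=F, B7=F, B8=T, B9=T
input #7, n=18: outcomes B1=T, B2=E, B3=S, B5=T, B7=F, B8=T, B9=T
input #8, n=19: outcomes B1=F, B2=E, B3=E, B4=T, B5=T, B7=T
input #9, n=10: outcomes B1=T, B2=S, B5=F, B6=T, B7=F, B8=F
the full pool covers 16 outcomes: B1=T, B1=F, B2=S, B2=E, B3=S, B3=E, B4=T, B5=T, B5=F, B6=T, B6=F, B7=T, B7=F, B8=T, B8=F, B9=T
size 1 is not enough: best union over all size-1 subsets is 8/16
size 2 is not enough: best union over all size-2 subsets is 13/16
size 3 is not enough: best union over all size-3 subsets is 15/16
size 4: inputs {4, 5, 6, 8} cover all 16 outcomes, and no lexicographically smaller subset of this size does
Answer: 4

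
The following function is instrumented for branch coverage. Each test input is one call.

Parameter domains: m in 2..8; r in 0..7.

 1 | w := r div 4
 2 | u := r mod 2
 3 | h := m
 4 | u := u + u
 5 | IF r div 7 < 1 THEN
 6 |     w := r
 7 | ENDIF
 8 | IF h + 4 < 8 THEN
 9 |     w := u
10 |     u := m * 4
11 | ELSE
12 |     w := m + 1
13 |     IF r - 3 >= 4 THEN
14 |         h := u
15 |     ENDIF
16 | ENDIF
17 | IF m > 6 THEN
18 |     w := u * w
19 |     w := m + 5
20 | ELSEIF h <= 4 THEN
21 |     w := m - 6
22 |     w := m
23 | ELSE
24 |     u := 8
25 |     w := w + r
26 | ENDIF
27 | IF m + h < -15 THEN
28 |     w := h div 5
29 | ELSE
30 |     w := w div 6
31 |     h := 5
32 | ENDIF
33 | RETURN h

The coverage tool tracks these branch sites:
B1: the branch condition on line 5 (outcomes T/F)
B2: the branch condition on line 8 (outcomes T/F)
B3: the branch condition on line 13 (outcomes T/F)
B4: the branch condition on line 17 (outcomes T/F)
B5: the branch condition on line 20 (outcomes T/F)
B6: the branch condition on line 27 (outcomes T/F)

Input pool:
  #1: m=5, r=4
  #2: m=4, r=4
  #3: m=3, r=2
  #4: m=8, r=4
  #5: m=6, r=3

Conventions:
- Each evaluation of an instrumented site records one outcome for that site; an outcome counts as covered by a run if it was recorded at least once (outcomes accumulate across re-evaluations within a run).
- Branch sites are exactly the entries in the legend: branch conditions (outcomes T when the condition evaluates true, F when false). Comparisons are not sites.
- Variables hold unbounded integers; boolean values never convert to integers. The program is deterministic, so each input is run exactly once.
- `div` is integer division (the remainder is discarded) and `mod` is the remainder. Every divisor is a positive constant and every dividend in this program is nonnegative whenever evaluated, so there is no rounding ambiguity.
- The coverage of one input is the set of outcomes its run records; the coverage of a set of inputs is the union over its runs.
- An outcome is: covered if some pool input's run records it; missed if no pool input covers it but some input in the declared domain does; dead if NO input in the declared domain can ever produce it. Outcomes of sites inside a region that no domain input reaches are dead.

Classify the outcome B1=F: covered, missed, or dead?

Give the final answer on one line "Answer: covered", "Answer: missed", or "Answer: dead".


no pool input records B1=F
but domain input (m=2, r=7) does record it -> reachable, so missed
Answer: missed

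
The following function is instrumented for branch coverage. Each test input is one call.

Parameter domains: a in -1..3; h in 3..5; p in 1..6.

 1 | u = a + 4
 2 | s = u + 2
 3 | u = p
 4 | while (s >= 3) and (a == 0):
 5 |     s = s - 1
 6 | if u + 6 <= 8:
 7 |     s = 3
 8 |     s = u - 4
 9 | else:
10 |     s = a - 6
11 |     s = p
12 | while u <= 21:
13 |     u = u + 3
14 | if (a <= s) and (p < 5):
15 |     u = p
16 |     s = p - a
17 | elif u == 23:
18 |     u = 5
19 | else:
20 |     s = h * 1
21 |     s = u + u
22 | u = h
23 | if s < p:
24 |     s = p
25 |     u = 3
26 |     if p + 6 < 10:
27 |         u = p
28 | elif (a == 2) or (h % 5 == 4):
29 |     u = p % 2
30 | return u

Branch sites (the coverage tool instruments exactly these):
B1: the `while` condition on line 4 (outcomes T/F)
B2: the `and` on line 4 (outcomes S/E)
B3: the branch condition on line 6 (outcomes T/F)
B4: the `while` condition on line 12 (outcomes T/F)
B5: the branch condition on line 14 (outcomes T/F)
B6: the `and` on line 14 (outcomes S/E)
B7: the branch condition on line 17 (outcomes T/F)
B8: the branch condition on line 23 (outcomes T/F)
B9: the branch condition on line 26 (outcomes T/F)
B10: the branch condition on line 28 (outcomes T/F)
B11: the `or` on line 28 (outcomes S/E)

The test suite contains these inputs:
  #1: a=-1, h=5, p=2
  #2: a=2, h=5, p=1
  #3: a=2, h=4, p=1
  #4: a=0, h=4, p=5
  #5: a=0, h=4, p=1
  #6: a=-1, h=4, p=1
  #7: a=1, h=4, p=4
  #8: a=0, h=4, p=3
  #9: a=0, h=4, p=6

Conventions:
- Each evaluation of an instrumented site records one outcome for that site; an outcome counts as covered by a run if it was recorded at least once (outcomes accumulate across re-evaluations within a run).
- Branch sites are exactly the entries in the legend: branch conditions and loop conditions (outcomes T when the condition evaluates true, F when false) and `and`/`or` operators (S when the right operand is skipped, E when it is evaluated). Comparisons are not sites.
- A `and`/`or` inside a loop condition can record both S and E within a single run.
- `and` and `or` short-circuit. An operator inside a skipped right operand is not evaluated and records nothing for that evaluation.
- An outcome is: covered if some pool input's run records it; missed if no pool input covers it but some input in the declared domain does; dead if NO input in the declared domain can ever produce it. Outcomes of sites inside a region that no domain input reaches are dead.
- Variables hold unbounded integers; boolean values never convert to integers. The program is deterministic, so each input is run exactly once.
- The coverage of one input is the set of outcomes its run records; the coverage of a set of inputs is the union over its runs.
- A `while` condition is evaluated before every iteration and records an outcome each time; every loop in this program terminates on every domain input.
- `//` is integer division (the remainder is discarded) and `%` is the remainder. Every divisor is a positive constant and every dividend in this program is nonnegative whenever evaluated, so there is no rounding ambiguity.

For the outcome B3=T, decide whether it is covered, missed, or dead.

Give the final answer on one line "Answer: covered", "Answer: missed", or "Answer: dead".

B3=T is recorded by pool input(s) 1, 2, 3, 5, 6 -> covered

Answer: covered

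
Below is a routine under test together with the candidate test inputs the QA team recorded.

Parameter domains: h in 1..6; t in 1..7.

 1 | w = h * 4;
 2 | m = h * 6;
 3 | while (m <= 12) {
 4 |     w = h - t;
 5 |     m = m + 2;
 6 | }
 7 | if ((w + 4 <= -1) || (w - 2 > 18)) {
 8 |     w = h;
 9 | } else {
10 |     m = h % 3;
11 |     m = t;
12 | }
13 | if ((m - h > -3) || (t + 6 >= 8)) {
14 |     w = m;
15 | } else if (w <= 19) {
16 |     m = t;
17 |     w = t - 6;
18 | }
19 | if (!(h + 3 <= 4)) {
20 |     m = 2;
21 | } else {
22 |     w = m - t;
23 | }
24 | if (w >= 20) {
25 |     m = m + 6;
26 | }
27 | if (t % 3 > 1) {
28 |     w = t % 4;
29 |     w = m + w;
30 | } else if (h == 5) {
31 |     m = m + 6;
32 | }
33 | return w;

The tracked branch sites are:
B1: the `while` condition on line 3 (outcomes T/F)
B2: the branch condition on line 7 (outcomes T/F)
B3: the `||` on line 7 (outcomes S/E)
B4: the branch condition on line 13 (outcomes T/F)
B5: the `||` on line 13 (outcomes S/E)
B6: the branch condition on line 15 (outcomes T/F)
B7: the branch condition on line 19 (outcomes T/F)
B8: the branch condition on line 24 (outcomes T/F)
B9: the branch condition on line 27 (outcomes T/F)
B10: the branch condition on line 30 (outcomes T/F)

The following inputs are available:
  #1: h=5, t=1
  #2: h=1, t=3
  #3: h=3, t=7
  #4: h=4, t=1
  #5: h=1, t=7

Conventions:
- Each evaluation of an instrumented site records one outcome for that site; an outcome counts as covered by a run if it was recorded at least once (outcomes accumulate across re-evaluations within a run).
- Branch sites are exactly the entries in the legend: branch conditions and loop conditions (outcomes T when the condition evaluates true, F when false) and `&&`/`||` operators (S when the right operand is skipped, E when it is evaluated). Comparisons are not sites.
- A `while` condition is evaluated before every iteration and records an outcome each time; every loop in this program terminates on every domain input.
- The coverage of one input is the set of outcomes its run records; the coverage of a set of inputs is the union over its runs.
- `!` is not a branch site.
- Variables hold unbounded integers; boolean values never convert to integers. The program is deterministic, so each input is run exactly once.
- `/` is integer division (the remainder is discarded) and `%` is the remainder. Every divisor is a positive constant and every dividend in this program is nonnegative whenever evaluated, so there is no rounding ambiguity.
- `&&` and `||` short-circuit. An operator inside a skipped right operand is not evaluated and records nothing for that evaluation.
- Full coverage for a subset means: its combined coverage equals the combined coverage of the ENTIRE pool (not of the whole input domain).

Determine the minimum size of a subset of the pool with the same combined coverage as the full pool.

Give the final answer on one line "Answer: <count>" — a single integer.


#1 (h=5, t=1) -> covered: B1=F, B2=F, B3=E, B4=F, B5=E, B6=F, B7=T, B8=T, B9=F, B10=T
#2 (h=1, t=3) -> covered: B1=T, B1=F, B2=F, B3=E, B4=T, B5=S, B7=F, B8=F, B9=F, B10=F
#3 (h=3, t=7) -> covered: B1=F, B2=F, B3=E, B4=T, B5=S, B7=T, B8=F, B9=F, B10=F
#4 (h=4, t=1) -> covered: B1=F, B2=F, B3=E, B4=F, B5=E, B6=T, B7=T, B8=F, B9=F, B10=F
#5 (h=1, t=7) -> covered: B1=T, B1=F, B2=T, B3=S, B4=T, B5=S, B7=F, B8=F, B9=F, B10=F
the full pool covers 19 outcomes: B1=T, B1=F, B2=T, B2=F, B3=S, B3=E, B4=T, B4=F, B5=S, B5=E, B6=T, B6=F, B7=T, B7=F, B8=T, B8=F, B9=F, B10=T, B10=F
checked all size-1 subsets: none covers 19 outcomes (max 10/19)
checked all size-2 subsets: none covers 19 outcomes (max 18/19)
at size 3, {1, 4, 5} reaches all 19 outcomes; every lexicographically earlier size-3 subset fails
Answer: 3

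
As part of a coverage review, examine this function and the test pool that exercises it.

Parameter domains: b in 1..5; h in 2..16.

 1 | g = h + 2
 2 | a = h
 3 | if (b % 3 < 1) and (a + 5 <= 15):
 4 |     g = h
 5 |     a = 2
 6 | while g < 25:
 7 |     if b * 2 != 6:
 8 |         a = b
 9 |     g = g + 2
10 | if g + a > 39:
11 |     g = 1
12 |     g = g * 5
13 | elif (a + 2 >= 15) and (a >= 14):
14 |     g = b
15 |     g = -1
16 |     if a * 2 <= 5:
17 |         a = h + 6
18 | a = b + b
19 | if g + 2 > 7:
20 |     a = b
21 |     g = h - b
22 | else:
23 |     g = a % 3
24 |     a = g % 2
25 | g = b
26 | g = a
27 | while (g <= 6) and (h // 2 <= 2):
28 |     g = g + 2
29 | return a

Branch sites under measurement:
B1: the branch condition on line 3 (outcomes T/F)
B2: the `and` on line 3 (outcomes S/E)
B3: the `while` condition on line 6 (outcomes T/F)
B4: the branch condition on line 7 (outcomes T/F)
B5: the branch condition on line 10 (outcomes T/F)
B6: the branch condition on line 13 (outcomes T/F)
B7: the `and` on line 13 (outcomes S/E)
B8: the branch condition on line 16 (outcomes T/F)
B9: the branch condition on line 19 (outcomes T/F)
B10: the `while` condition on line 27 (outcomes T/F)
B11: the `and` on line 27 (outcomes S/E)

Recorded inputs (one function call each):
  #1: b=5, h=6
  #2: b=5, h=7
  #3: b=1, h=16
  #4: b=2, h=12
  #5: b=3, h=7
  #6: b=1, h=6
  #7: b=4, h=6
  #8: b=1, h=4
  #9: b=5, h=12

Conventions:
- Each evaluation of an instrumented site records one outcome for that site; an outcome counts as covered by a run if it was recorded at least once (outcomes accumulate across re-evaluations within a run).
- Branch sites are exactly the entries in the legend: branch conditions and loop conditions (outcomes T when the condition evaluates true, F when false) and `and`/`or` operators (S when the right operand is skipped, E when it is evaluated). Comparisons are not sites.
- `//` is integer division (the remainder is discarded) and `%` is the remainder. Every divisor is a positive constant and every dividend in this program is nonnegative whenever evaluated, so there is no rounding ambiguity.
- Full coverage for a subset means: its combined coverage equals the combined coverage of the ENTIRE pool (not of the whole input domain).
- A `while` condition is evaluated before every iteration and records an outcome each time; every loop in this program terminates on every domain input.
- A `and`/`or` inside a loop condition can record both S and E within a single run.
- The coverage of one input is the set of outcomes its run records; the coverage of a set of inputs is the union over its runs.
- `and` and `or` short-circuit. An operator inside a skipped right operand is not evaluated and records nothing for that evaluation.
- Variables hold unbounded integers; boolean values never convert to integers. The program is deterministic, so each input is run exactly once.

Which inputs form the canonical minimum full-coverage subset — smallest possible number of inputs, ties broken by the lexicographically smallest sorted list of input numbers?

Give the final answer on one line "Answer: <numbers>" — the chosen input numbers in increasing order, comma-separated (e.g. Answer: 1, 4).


run #1 (b=5, h=6) runs B2->S, B1->F, B3->T, B4->T, B3->T, B4->T, B3->T, B4->T, B3->T, B4->T, B3->T, B4->T, B3->T, B4->T, ...; records B1=F, B2=S, B3=T, B3=F, B4=T, B5=F, B6=F, B7=S, B9=T, B10=F, B11=E
run #2 (b=5, h=7) runs B2->S, B1->F, B3->T, B4->T, B3->T, B4->T, B3->T, B4->T, B3->T, B4->T, B3->T, B4->T, B3->T, B4->T, ...; records B1=F, B2=S, B3=T, B3=F, B4=T, B5=F, B6=F, B7=S, B9=T, B10=F, B11=E
run #3 (b=1, h=16) runs B2->S, B1->F, B3->T, B4->T, B3->T, B4->T, B3->T, B4->T, B3->T, B4->T, B3->F, B5->F, B7->S, B6->F, ...; records B1=F, B2=S, B3=T, B3=F, B4=T, B5=F, B6=F, B7=S, B9=T, B10=F, B11=E
run #4 (b=2, h=12) runs B2->S, B1->F, B3->T, B4->T, B3->T, B4->T, B3->T, B4->T, B3->T, B4->T, B3->T, B4->T, B3->T, B4->T, ...; records B1=F, B2=S, B3=T, B3=F, B4=T, B5=F, B6=F, B7=S, B9=T, B10=F, B11=E
run #5 (b=3, h=7) runs B2->E, B1->T, B3->T, B4->F, B3->T, B4->F, B3->T, B4->F, B3->T, B4->F, B3->T, B4->F, B3->T, B4->F, ...; records B1=T, B2=E, B3=T, B3=F, B4=F, B5=F, B6=F, B7=S, B9=T, B10=F, B11=E
run #6 (b=1, h=6) runs B2->S, B1->F, B3->T, B4->T, B3->T, B4->T, B3->T, B4->T, B3->T, B4->T, B3->T, B4->T, B3->T, B4->T, ...; records B1=F, B2=S, B3=T, B3=F, B4=T, B5=F, B6=F, B7=S, B9=T, B10=F, B11=E
run #7 (b=4, h=6) runs B2->S, B1->F, B3->T, B4->T, B3->T, B4->T, B3->T, B4->T, B3->T, B4->T, B3->T, B4->T, B3->T, B4->T, ...; records B1=F, B2=S, B3=T, B3=F, B4=T, B5=F, B6=F, B7=S, B9=T, B10=F, B11=E
run #8 (b=1, h=4) runs B2->S, B1->F, B3->T, B4->T, B3->T, B4->T, B3->T, B4->T, B3->T, B4->T, B3->T, B4->T, B3->T, B4->T, ...; records B1=F, B2=S, B3=T, B3=F, B4=T, B5=F, B6=F, B7=S, B9=T, B10=T, B10=F, B11=S, B11=E
run #9 (b=5, h=12) runs B2->S, B1->F, B3->T, B4->T, B3->T, B4->T, B3->T, B4->T, B3->T, B4->T, B3->T, B4->T, B3->T, B4->T, ...; records B1=F, B2=S, B3=T, B3=F, B4=T, B5=F, B6=F, B7=S, B9=T, B10=F, B11=E
the full pool covers 16 outcomes: B1=T, B1=F, B2=S, B2=E, B3=T, B3=F, B4=T, B4=F, B5=F, B6=F, B7=S, B9=T, B10=T, B10=F, B11=S, B11=E
checked all size-1 subsets: none covers 16 outcomes (max 13/16)
size 2: inputs {5, 8} cover all 16 outcomes, and no lexicographically smaller subset of this size does
Answer: 5, 8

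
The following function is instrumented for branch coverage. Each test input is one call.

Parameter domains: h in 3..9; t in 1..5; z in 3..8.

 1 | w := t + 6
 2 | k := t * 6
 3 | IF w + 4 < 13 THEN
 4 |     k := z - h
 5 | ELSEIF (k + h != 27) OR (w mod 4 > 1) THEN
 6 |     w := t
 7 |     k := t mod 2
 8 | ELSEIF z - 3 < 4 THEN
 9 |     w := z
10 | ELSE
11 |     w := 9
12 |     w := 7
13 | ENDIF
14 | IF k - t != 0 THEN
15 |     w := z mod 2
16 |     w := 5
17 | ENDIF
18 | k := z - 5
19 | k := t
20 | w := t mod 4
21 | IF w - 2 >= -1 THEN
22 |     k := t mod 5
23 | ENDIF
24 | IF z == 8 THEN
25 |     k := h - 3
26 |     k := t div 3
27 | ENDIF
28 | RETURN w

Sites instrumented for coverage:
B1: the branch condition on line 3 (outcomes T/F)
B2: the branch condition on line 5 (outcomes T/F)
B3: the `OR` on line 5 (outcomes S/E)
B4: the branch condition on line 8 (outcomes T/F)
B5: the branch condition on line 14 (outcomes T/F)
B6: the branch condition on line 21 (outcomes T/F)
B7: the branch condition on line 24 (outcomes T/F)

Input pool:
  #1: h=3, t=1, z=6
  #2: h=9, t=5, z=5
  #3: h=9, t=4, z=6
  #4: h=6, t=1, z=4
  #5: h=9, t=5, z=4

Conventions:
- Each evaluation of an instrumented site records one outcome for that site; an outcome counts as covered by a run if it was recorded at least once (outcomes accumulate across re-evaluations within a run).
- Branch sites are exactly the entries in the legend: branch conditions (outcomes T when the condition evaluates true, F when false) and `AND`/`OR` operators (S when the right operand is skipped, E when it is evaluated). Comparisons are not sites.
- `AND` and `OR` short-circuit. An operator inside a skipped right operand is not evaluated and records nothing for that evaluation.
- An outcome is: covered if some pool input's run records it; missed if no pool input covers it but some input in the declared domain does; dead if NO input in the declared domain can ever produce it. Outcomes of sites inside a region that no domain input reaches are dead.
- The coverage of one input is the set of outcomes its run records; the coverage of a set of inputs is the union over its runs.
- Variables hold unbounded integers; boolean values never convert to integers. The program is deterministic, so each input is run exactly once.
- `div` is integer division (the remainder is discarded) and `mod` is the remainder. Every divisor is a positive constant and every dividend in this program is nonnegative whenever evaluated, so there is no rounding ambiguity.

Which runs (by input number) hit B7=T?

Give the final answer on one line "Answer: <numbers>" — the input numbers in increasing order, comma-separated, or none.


input #1 (h=3, t=1, z=6): does not produce B7=T
input #2 (h=9, t=5, z=5): does not produce B7=T
input #3 (h=9, t=4, z=6): does not produce B7=T
input #4 (h=6, t=1, z=4): does not produce B7=T
input #5 (h=9, t=5, z=4): does not produce B7=T
Answer: none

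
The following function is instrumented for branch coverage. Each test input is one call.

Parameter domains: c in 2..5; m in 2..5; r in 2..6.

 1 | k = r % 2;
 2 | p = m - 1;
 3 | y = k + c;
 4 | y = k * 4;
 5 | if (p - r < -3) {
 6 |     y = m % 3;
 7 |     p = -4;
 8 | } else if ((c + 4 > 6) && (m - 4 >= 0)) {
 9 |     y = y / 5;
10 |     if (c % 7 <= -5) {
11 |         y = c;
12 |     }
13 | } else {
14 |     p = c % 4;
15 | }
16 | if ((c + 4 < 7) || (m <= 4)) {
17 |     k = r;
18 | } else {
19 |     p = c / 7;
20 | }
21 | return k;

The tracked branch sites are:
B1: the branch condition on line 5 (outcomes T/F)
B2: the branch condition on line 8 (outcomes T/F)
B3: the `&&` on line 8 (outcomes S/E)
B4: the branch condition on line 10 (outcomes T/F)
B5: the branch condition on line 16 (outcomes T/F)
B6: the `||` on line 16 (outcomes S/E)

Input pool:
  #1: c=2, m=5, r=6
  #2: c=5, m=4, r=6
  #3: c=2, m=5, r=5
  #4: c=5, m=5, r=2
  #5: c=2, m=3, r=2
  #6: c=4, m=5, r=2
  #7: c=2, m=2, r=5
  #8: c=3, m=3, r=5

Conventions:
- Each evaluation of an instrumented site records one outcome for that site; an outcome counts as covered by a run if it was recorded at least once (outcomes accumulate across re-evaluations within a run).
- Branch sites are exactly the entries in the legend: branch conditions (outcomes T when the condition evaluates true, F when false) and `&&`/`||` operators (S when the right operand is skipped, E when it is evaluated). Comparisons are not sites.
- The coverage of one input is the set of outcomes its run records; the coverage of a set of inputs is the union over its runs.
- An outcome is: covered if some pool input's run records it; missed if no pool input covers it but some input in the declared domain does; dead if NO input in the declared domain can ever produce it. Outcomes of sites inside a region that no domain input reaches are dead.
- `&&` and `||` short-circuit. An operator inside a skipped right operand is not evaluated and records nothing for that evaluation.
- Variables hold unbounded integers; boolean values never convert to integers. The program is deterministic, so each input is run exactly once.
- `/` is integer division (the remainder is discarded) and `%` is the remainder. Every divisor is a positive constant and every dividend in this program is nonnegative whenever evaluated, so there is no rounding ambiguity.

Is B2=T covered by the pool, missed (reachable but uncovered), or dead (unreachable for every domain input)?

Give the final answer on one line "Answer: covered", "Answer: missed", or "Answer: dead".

B2=T is recorded by pool input(s) 2, 4, 6 -> covered

Answer: covered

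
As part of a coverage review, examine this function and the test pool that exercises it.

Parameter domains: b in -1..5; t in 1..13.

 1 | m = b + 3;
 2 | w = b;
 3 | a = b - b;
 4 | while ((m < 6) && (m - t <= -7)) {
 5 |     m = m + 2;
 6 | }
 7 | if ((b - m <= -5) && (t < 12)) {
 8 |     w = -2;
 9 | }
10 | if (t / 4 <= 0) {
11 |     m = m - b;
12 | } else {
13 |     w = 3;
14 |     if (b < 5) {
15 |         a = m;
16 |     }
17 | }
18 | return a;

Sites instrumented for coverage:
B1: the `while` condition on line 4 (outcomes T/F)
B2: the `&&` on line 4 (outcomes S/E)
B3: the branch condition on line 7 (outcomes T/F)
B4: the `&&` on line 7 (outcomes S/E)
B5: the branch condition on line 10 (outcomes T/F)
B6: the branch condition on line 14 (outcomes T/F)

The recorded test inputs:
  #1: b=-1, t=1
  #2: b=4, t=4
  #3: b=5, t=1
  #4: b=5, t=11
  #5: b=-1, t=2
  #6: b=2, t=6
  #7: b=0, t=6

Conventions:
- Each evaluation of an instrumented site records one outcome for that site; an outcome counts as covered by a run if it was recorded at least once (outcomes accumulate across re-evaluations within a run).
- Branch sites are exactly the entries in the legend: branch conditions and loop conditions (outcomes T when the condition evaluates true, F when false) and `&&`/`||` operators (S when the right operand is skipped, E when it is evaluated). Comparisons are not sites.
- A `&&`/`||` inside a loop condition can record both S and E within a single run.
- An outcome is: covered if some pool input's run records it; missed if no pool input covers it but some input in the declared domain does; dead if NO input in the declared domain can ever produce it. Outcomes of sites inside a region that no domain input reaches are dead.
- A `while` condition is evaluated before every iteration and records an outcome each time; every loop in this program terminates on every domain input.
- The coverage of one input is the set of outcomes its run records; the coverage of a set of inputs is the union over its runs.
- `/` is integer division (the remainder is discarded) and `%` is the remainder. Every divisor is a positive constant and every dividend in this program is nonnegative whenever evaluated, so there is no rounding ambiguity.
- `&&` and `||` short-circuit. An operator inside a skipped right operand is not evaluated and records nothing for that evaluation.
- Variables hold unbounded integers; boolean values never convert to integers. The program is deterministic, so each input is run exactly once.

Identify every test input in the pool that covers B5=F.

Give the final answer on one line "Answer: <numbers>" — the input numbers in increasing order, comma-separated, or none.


input #1 (b=-1, t=1): never hits B5=F
input #2 (b=4, t=4): hits B5=F
input #3 (b=5, t=1): never hits B5=F
input #4 (b=5, t=11): hits B5=F
input #5 (b=-1, t=2): never hits B5=F
input #6 (b=2, t=6): hits B5=F
input #7 (b=0, t=6): hits B5=F
Answer: 2, 4, 6, 7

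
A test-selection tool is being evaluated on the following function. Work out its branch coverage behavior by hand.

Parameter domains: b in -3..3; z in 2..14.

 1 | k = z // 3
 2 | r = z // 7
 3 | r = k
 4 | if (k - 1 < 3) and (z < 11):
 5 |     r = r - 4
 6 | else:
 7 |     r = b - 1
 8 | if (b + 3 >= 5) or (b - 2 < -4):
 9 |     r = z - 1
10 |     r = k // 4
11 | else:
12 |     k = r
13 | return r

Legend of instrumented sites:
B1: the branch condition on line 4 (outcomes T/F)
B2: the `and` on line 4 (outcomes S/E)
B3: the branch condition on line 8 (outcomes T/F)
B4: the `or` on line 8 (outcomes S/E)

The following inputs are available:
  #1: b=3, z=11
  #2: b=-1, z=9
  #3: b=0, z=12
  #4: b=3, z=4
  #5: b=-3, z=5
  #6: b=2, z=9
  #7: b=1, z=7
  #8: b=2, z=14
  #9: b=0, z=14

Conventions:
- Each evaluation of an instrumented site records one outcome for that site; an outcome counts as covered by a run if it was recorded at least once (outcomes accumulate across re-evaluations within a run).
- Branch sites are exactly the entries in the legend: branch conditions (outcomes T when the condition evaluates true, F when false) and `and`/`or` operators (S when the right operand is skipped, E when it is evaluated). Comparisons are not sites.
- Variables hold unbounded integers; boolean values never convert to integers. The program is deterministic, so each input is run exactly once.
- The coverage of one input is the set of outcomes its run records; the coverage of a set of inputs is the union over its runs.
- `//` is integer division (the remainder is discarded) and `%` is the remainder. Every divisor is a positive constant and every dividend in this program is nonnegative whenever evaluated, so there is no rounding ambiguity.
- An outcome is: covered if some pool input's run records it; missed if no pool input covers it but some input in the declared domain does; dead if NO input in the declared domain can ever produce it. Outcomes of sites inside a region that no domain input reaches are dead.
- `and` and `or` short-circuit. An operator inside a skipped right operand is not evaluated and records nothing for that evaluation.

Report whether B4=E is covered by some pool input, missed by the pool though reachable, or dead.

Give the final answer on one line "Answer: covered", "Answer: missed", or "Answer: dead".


B4=E is recorded by pool input(s) 2, 3, 5, 7, 9 -> covered
Answer: covered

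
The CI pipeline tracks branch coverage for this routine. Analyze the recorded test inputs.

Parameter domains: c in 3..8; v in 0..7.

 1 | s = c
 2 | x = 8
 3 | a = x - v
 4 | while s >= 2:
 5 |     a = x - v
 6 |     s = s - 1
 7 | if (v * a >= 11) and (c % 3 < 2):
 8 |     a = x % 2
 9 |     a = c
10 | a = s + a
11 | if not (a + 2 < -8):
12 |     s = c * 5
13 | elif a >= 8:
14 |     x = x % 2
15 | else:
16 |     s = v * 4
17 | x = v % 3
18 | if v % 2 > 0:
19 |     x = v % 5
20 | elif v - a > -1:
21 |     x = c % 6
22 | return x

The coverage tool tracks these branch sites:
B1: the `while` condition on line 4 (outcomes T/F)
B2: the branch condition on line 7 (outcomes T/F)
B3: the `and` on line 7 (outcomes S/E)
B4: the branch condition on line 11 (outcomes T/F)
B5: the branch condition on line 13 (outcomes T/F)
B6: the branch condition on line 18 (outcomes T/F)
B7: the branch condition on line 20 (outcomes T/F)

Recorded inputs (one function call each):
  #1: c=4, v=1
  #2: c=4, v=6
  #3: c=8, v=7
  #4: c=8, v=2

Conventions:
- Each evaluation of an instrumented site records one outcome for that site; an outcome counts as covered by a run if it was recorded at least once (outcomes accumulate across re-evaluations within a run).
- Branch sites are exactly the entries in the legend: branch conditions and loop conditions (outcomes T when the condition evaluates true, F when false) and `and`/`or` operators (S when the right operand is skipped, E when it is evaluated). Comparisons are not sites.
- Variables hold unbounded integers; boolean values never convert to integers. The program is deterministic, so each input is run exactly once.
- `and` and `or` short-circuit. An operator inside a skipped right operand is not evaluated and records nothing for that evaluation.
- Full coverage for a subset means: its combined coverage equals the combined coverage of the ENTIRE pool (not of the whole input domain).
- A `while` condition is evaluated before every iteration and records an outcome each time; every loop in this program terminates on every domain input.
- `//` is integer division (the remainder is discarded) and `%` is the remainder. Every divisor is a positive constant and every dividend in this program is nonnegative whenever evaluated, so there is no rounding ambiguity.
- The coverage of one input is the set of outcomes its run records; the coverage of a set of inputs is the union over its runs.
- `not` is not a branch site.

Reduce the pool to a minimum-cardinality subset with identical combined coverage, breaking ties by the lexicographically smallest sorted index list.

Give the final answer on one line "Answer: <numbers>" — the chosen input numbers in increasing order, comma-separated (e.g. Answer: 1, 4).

#1 (c=4, v=1) -> B1->T, B1->T, B1->T, B1->F, B3->S, B2->F, B4->T, B6->T; covered: B1=T, B1=F, B2=F, B3=S, B4=T, B6=T
#2 (c=4, v=6) -> B1->T, B1->T, B1->T, B1->F, B3->E, B2->T, B4->T, B6->F, B7->T; covered: B1=T, B1=F, B2=T, B3=E, B4=T, B6=F, B7=T
#3 (c=8, v=7) -> B1->T, B1->T, B1->T, B1->T, B1->T, B1->T, B1->T, B1->F, B3->S, B2->F, B4->T, B6->T; covered: B1=T, B1=F, B2=F, B3=S, B4=T, B6=T
#4 (c=8, v=2) -> B1->T, B1->T, B1->T, B1->T, B1->T, B1->T, B1->T, B1->F, B3->E, B2->F, B4->T, B6->F, B7->F; covered: B1=T, B1=F, B2=F, B3=E, B4=T, B6=F, B7=F
union over all inputs: B1=T, B1=F, B2=T, B2=F, B3=S, B3=E, B4=T, B6=T, B6=F, B7=T, B7=F (11 outcomes)
every size-1 subset falls short of the 11 outcomes (best: 7/11)
every size-2 subset falls short of the 11 outcomes (best: 10/11)
at size 3, {1, 2, 4} reaches all 11 outcomes; every lexicographically earlier size-3 subset fails

Answer: 1, 2, 4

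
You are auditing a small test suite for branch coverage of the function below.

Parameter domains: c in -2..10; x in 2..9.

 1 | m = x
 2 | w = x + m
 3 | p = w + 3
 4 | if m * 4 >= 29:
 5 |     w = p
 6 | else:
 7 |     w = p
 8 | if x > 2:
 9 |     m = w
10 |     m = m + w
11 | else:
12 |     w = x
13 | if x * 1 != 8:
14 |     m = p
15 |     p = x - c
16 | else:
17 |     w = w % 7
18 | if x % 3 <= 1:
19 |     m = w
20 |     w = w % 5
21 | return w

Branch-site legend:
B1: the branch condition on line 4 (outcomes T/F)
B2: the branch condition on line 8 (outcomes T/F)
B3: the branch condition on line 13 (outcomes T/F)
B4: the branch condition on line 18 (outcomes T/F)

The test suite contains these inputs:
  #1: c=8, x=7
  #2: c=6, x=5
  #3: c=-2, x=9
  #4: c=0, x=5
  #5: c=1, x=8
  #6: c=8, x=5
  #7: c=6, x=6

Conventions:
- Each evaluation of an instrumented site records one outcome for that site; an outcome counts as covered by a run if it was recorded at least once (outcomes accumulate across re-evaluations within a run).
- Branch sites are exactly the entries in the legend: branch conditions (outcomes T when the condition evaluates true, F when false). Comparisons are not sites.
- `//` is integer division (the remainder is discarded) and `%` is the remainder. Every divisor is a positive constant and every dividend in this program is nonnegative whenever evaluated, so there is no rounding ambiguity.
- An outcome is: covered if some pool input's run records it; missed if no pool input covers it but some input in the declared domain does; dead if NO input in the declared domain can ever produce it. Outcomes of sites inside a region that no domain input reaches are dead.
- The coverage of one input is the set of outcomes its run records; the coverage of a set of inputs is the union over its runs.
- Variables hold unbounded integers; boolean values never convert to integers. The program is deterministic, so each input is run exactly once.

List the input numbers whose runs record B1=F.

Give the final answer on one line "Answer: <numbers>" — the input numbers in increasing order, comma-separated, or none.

input #1 (c=8, x=7): produces B1=F
input #2 (c=6, x=5): produces B1=F
input #3 (c=-2, x=9): does not produce B1=F
input #4 (c=0, x=5): produces B1=F
input #5 (c=1, x=8): does not produce B1=F
input #6 (c=8, x=5): produces B1=F
input #7 (c=6, x=6): produces B1=F

Answer: 1, 2, 4, 6, 7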